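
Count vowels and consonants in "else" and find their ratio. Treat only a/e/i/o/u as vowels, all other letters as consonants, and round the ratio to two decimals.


Word: "else"
Vowels (a,e,i,o,u): 2
Consonants: 2
Ratio = 2/2
= 1.00


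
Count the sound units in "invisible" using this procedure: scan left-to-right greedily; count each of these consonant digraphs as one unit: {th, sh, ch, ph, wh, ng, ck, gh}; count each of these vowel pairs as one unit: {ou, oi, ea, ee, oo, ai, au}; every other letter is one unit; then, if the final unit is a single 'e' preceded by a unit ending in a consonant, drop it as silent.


Word: "invisible" (9 letters)
Left-to-right scan:
  [1] 'i' (letter)
  [2] 'n' (letter)
  [3] 'v' (letter)
  [4] 'i' (letter)
  [5] 's' (letter)
  [6] 'i' (letter)
  [7] 'b' (letter)
  [8] 'l' (letter)
  [9] 'e' (letter)
Units from scan: 9
Final unit is 'e' after a consonant -> drop as silent (-1)
Sound units = 8 units


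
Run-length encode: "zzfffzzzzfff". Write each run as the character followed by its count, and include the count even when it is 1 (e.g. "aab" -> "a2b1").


String: "zzfffzzzzfff"
Scanning for consecutive runs:
  'z' x 2
  'f' x 3
  'z' x 4
  'f' x 3
RLE = "z2f3z4f3"


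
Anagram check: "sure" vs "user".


Word 1: "sure" → sorted: ersu
Word 2: "user" → sorted: ersu
Same letters? ersu == ersu
Anagram = Yes


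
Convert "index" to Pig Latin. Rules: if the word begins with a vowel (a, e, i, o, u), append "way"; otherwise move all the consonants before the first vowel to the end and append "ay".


Word: "index"
Starts with vowel → add 'way'
Pig Latin = "indexway"


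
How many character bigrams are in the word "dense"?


Word: "dense" (length 5)
Number of 2-grams = length - 2 + 1 = 5 - 2 + 1
= 4


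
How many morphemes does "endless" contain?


Word: "endless"
Morphemes: end / -less
Each morpheme carries meaning
= 2 morphemes


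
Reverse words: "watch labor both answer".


Original: "watch labor both answer"
Words (1..n): watch | labor | both | answer
Reversed (n..1): answer | both | labor | watch
Result = "answer both labor watch"


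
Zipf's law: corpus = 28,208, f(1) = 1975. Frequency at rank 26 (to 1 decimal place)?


Zipf's law: f(r) = f(1) / r
f(1) = 1975
f(26) = 1975 / 26
= 76.0 occurrences


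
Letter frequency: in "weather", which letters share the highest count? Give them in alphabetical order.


Word: "weather"
Letter counts:
  'a': 1
  'e': 2
  'h': 1
  'r': 1
  't': 1
  'w': 1
Maximum count = 2
Most frequent = 'e' (2 times each)


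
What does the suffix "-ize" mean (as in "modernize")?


Suffix: -ize
Example: modernize = modern + -ize
Meaning = to make


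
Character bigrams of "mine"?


Word: "mine" (length 4)
Number of bigrams = 4 - 2 + 1 = 3
  Position 0: "mi"
  Position 1: "in"
  Position 2: "ne"
Bigrams = "mi", "in", "ne"


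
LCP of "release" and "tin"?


Word 1: "release"
Word 2: "tin"
Comparing from start:
  Pos 0: 'r' != 't' (stop)
LCP = "" (length 0)


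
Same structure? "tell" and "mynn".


Pattern of "tell": [0, 1, 2, 2]
Pattern of "mynn": [0, 1, 2, 2]
Patterns match
Same pattern = Yes


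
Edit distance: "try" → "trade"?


Word 1: "try" (length 3)
Word 2: "trade" (length 5)
One optimal edit sequence (insert/delete/substitute each cost 1):
  1. keep 't'
  2. keep 'r'
  3. insert 'a'  (+1)
  4. insert 'd'  (+1)
  5. substitute 'y' -> 'e'  (+1)
Total edit operations: 3
Edit distance = 3


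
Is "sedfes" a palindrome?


Word: "sedfes"
Reversed: "sefdes"
Forward == Backward? sedfes != sefdes
Palindrome = No


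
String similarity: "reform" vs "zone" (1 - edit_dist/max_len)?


Word 1: "reform" (length 6)
Word 2: "zone" (length 4)
One optimal edit sequence:
  1. delete 'r'  (+1)
  2. delete 'e'  (+1)
  3. substitute 'f' -> 'z'  (+1)
  4. keep 'o'
  5. substitute 'r' -> 'n'  (+1)
  6. substitute 'm' -> 'e'  (+1)
Edit distance = 5
Max length = max(6, 4) = 6
Similarity = 1 - 5/6
= 0.1667


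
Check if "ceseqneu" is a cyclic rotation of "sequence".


Word: "sequence", Candidate: "ceseqneu"
Method: check if candidate is substring of word+word
"sequencesequence" contains "ceseqneu"? No
Is rotation = No


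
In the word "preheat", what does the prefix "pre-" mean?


Prefix: pre-
Example: preheat (pre- + heat)
Meaning = before


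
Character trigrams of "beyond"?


Word: "beyond" (length 6)
Number of trigrams = 6 - 3 + 1 = 4
  Position 0: "bey"
  Position 1: "eyo"
  Position 2: "yon"
  Position 3: "ond"
Trigrams = "bey", "eyo", "yon", "ond"


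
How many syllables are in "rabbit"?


Word: "rabbit"
Syllable breakdown: rab · bit
Counting: 2 parts
= 2 syllables


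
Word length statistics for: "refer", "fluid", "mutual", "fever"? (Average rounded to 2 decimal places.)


Lengths: "refer"=5, "fluid"=5, "mutual"=6, "fever"=5
Sum = 21, Count = 4
Average = 21/4 = 5.25
= avg=5.25, min=5, max=6


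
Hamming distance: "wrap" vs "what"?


Comparing character by character (same length = 4):
  Pos 0: 'w' vs 'w' =
  Pos 1: 'r' vs 'h' !=
  Pos 2: 'a' vs 'a' =
  Pos 3: 'p' vs 't' !=
Hamming distance = 2


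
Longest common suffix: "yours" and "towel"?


Word 1: "yours"
Word 2: "towel"
Comparing from end:
  Pos -1: 's' != 'l' (stop)
LCS = "" (length 0)


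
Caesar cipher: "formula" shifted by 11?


Word: "formula"
Shift: 11
Each letter → (letter + shift) mod 26:
  'f' (5) + 11 = 16 → 'q'
  'o' (14) + 11 = 25 → 'z'
  'r' (17) + 11 = 2 → 'c'
  'm' (12) + 11 = 23 → 'x'
  'u' (20) + 11 = 5 → 'f'
  'l' (11) + 11 = 22 → 'w'
  'a' (0) + 11 = 11 → 'l'
Result = "qzcxfwl"


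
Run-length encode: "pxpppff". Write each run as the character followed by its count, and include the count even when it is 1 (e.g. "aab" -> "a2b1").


String: "pxpppff"
Scanning for consecutive runs:
  'p' x 1
  'x' x 1
  'p' x 3
  'f' x 2
RLE = "p1x1p3f2"


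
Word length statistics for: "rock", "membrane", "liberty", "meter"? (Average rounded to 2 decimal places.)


Lengths: "rock"=4, "membrane"=8, "liberty"=7, "meter"=5
Sum = 24, Count = 4
Average = 24/4 = 6.00
= avg=6.00, min=4, max=8


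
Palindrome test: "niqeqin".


Word: "niqeqin"
Reversed: "niqeqin"
Forward == Backward? niqeqin == niqeqin
Palindrome = Yes


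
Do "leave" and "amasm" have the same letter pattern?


Pattern of "leave": [0, 1, 2, 3, 1]
Pattern of "amasm": [0, 1, 0, 2, 1]
Patterns do not match
Same pattern = No


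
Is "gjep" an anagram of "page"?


Word 1: "page" → sorted: aegp
Word 2: "gjep" → sorted: egjp
Same letters? aegp != egjp
Anagram = No


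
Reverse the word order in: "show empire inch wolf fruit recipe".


Original: "show empire inch wolf fruit recipe"
Words (1..n): show | empire | inch | wolf | fruit | recipe
Reversed (n..1): recipe | fruit | wolf | inch | empire | show
Result = "recipe fruit wolf inch empire show"


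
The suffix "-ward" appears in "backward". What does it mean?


Suffix: -ward
Example: backward (back + -ward)
Meaning = in the direction of


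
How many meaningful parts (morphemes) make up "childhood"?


Word: "childhood"
Morphemes: child + -hood
Each morpheme carries meaning
= 2 morphemes


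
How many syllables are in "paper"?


Word: "paper"
Syllable breakdown: pa-per
Counting: 2 parts
= 2 syllables


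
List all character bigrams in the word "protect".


Word: "protect" (length 7)
Number of bigrams = 7 - 2 + 1 = 6
  Position 0: "pr"
  Position 1: "ro"
  Position 2: "ot"
  Position 3: "te"
  Position 4: "ec"
  Position 5: "ct"
Bigrams = "pr", "ro", "ot", "te", "ec", "ct"


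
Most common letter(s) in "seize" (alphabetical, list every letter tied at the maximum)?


Word: "seize"
Letter counts:
  'e': 2
  'i': 1
  's': 1
  'z': 1
Maximum count = 2
Most frequent = 'e' (2 times each)


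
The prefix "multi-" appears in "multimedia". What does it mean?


Prefix: multi-
As in: multimedia -> multi- + media
Meaning = many


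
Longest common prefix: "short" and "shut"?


Word 1: "short"
Word 2: "shut"
Comparing from start:
  Pos 0: 's' == 's'
  Pos 1: 'h' == 'h'
  Pos 2: 'o' != 'u' (stop)
LCP = "sh" (length 2)


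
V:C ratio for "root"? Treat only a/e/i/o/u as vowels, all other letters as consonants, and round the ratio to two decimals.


Word: "root"
Vowels (a,e,i,o,u): 2
Consonants: 2
Ratio = 2/2
= 1.00


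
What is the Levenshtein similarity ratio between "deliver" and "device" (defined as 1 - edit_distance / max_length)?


Word 1: "deliver" (length 7)
Word 2: "device" (length 6)
One optimal edit sequence:
  1. keep 'd'
  2. keep 'e'
  3. substitute 'l' -> 'v'  (+1)
  4. keep 'i'
  5. substitute 'v' -> 'c'  (+1)
  6. keep 'e'
  7. delete 'r'  (+1)
Edit distance = 3
Max length = max(7, 6) = 7
Similarity = 1 - 3/7
= 0.5714


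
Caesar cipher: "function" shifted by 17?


Word: "function"
Shift: 17
Each letter → (letter + shift) mod 26:
  'f' (5) + 17 = 22 → 'w'
  'u' (20) + 17 = 11 → 'l'
  'n' (13) + 17 = 4 → 'e'
  'c' (2) + 17 = 19 → 't'
  't' (19) + 17 = 10 → 'k'
  'i' (8) + 17 = 25 → 'z'
  'o' (14) + 17 = 5 → 'f'
  'n' (13) + 17 = 4 → 'e'
Result = "wletkzfe"


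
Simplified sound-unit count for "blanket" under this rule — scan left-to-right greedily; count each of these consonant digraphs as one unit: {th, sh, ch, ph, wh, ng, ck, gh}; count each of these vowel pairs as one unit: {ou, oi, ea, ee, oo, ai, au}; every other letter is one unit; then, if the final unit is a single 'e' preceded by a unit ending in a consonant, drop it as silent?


Word: "blanket" (7 letters)
Left-to-right scan:
  (1) 'b' (letter)
  (2) 'l' (letter)
  (3) 'a' (letter)
  (4) 'n' (letter)
  (5) 'k' (letter)
  (6) 'e' (letter)
  (7) 't' (letter)
Units from scan: 7
Sound units = 7 units


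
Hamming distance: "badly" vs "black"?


Comparing character by character (same length = 5):
  Pos 0: 'b' vs 'b' =
  Pos 1: 'a' vs 'l' !=
  Pos 2: 'd' vs 'a' !=
  Pos 3: 'l' vs 'c' !=
  Pos 4: 'y' vs 'k' !=
Hamming distance = 4


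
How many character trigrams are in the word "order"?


Word: "order" (length 5)
Number of 3-grams = length - 3 + 1 = 5 - 3 + 1
= 3


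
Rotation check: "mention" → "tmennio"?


Word: "mention", Candidate: "tmennio"
Method: check if candidate is substring of word+word
"mentionmention" contains "tmennio"? No
Is rotation = No


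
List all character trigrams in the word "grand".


Word: "grand" (length 5)
Number of trigrams = 5 - 3 + 1 = 3
  Position 0: "gra"
  Position 1: "ran"
  Position 2: "and"
Trigrams = "gra", "ran", "and"


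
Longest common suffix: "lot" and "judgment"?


Word 1: "lot"
Word 2: "judgment"
Comparing from end:
  Pos -1: 't' == 't'
  Pos -2: 'o' != 'n' (stop)
LCS = "t" (length 1)


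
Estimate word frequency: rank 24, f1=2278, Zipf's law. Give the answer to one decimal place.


Zipf's law: f(r) = f(1) / r
f(1) = 2278
f(24) = 2278 / 24
= 94.9 occurrences


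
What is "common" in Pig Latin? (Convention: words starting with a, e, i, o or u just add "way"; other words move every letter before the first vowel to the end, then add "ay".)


Word: "common"
Starts with consonant(s) → move to end, add 'ay'
Consonant cluster: "c"
Pig Latin = "ommoncay"


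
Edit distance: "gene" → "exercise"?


Word 1: "gene" (length 4)
Word 2: "exercise" (length 8)
One optimal edit sequence (insert/delete/substitute each cost 1):
  1. insert 'e'  (+1)
  2. substitute 'g' -> 'x'  (+1)
  3. keep 'e'
  4. insert 'r'  (+1)
  5. insert 'c'  (+1)
  6. insert 'i'  (+1)
  7. substitute 'n' -> 's'  (+1)
  8. keep 'e'
Total edit operations: 6
Edit distance = 6


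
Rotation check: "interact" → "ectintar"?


Word: "interact", Candidate: "ectintar"
Method: check if candidate is substring of word+word
"interactinteract" contains "ectintar"? No
Is rotation = No


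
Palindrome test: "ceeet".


Word: "ceeet"
Reversed: "teeec"
Forward == Backward? ceeet != teeec
Palindrome = No


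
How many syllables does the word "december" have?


Word: "december"
Syllable breakdown: de / cem / ber
Counting: 3 parts
= 3 syllables


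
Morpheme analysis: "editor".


Word: "editor"
Morphemes: edit / -or
Each morpheme carries meaning
= 2 morphemes


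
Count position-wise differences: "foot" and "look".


Comparing character by character (same length = 4):
  Pos 0: 'f' vs 'l' !=
  Pos 1: 'o' vs 'o' =
  Pos 2: 'o' vs 'o' =
  Pos 3: 't' vs 'k' !=
Hamming distance = 2


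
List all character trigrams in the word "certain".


Word: "certain" (length 7)
Number of trigrams = 7 - 3 + 1 = 5
  Position 0: "cer"
  Position 1: "ert"
  Position 2: "rta"
  Position 3: "tai"
  Position 4: "ain"
Trigrams = "cer", "ert", "rta", "tai", "ain"


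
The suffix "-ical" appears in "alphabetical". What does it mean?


Suffix: -ical
Example: alphabetical = alphabet + -ical
Meaning = relating to


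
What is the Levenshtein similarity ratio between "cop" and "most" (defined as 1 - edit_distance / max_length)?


Word 1: "cop" (length 3)
Word 2: "most" (length 4)
One optimal edit sequence:
  1. substitute 'c' -> 'm'  (+1)
  2. keep 'o'
  3. insert 's'  (+1)
  4. substitute 'p' -> 't'  (+1)
Edit distance = 3
Max length = max(3, 4) = 4
Similarity = 1 - 3/4
= 0.2500


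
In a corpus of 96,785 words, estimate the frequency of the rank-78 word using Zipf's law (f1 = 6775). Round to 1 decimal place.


Zipf's law: f(r) = f(1) / r
f(1) = 6775
f(78) = 6775 / 78
= 86.9 occurrences


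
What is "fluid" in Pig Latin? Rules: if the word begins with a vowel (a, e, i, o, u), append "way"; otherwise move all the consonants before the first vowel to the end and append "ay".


Word: "fluid"
Starts with consonant(s) → move to end, add 'ay'
Consonant cluster: "fl"
Pig Latin = "uidflay"


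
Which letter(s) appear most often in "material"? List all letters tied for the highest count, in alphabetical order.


Word: "material"
Letter counts:
  'a': 2
  'e': 1
  'i': 1
  'l': 1
  'm': 1
  'r': 1
  't': 1
Maximum count = 2
Most frequent = 'a' (2 times each)


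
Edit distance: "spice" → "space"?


Word 1: "spice" (length 5)
Word 2: "space" (length 5)
One optimal edit sequence (insert/delete/substitute each cost 1):
  1. keep 's'
  2. keep 'p'
  3. substitute 'i' -> 'a'  (+1)
  4. keep 'c'
  5. keep 'e'
Total edit operations: 1
Edit distance = 1


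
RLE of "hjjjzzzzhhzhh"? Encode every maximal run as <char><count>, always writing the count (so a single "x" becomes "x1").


String: "hjjjzzzzhhzhh"
Scanning for consecutive runs:
  'h' x 1
  'j' x 3
  'z' x 4
  'h' x 2
  'z' x 1
  'h' x 2
RLE = "h1j3z4h2z1h2"


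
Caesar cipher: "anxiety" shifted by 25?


Word: "anxiety"
Shift: 25
Each letter → (letter + shift) mod 26:
  'a' (0) + 25 = 25 → 'z'
  'n' (13) + 25 = 12 → 'm'
  'x' (23) + 25 = 22 → 'w'
  'i' (8) + 25 = 7 → 'h'
  'e' (4) + 25 = 3 → 'd'
  't' (19) + 25 = 18 → 's'
  'y' (24) + 25 = 23 → 'x'
Result = "zmwhdsx"


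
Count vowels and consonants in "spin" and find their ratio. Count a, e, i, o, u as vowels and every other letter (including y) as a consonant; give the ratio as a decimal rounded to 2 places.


Word: "spin"
Vowels (a,e,i,o,u): 1
Consonants: 3
Ratio = 1/3
= 0.33


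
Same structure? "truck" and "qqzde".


Pattern of "truck": [0, 1, 2, 3, 4]
Pattern of "qqzde": [0, 0, 1, 2, 3]
Patterns do not match
Same pattern = No


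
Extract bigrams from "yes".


Word: "yes" (length 3)
Number of bigrams = 3 - 2 + 1 = 2
  Position 0: "ye"
  Position 1: "es"
Bigrams = "ye", "es"


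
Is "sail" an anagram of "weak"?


Word 1: "weak" → sorted: aekw
Word 2: "sail" → sorted: ails
Same letters? aekw != ails
Anagram = No


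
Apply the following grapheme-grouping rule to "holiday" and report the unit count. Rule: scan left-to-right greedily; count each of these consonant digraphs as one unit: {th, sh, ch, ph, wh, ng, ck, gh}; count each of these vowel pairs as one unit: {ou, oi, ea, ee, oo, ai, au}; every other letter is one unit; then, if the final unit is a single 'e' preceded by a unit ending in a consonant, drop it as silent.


Word: "holiday" (7 letters)
Left-to-right scan:
  (1) 'h' (letter)
  (2) 'o' (letter)
  (3) 'l' (letter)
  (4) 'i' (letter)
  (5) 'd' (letter)
  (6) 'a' (letter)
  (7) 'y' (letter)
Units from scan: 7
Sound units = 7 units


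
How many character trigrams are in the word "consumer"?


Word: "consumer" (length 8)
Number of 3-grams = length - 3 + 1 = 8 - 3 + 1
= 6


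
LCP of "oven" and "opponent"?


Word 1: "oven"
Word 2: "opponent"
Comparing from start:
  Pos 0: 'o' == 'o'
  Pos 1: 'v' != 'p' (stop)
LCP = "o" (length 1)


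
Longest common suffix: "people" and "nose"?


Word 1: "people"
Word 2: "nose"
Comparing from end:
  Pos -1: 'e' == 'e'
  Pos -2: 'l' != 's' (stop)
LCS = "e" (length 1)


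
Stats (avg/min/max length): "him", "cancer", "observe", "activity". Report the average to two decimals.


Lengths: "him"=3, "cancer"=6, "observe"=7, "activity"=8
Sum = 24, Count = 4
Average = 24/4 = 6.00
= avg=6.00, min=3, max=8


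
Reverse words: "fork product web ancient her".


Original: "fork product web ancient her"
Words (1..n): fork | product | web | ancient | her
Reversed (n..1): her | ancient | web | product | fork
Result = "her ancient web product fork"


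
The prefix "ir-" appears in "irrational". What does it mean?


Prefix: ir-
As in: irrational -> ir- + rational
Meaning = not


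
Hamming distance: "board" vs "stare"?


Comparing character by character (same length = 5):
  Pos 0: 'b' vs 's' !=
  Pos 1: 'o' vs 't' !=
  Pos 2: 'a' vs 'a' =
  Pos 3: 'r' vs 'r' =
  Pos 4: 'd' vs 'e' !=
Hamming distance = 3


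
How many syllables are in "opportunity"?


Word: "opportunity"
Syllable breakdown: op / por / tu / ni / ty
Counting: 5 parts
= 5 syllables


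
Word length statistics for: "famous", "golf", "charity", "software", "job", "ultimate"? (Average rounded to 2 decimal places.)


Lengths: "famous"=6, "golf"=4, "charity"=7, "software"=8, "job"=3, "ultimate"=8
Sum = 36, Count = 6
Average = 36/6 = 6.00
= avg=6.00, min=3, max=8


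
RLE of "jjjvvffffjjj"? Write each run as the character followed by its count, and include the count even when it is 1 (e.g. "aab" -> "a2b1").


String: "jjjvvffffjjj"
Scanning for consecutive runs:
  'j' x 3
  'v' x 2
  'f' x 4
  'j' x 3
RLE = "j3v2f4j3"


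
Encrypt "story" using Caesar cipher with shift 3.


Word: "story"
Shift: 3
Each letter → (letter + shift) mod 26:
  's' (18) + 3 = 21 → 'v'
  't' (19) + 3 = 22 → 'w'
  'o' (14) + 3 = 17 → 'r'
  'r' (17) + 3 = 20 → 'u'
  'y' (24) + 3 = 1 → 'b'
Result = "vwrub"


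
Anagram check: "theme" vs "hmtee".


Word 1: "theme" → sorted: eehmt
Word 2: "hmtee" → sorted: eehmt
Same letters? eehmt == eehmt
Anagram = Yes


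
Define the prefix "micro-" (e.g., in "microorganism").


Prefix: micro-
Example: microorganism (micro- + organism)
Meaning = small


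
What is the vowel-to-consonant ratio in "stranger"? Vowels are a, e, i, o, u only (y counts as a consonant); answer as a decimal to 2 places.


Word: "stranger"
Vowels (a,e,i,o,u): 2
Consonants: 6
Ratio = 2/6
= 0.33


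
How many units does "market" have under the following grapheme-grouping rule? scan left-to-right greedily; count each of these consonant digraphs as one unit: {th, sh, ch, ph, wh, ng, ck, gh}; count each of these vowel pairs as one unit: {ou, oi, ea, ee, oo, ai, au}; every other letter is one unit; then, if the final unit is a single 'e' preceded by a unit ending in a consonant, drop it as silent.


Word: "market" (6 letters)
Left-to-right scan:
  [1] 'm' (letter)
  [2] 'a' (letter)
  [3] 'r' (letter)
  [4] 'k' (letter)
  [5] 'e' (letter)
  [6] 't' (letter)
Units from scan: 6
Sound units = 6 units


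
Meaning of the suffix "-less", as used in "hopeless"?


Suffix: -less
As in: hopeless -> hope + -less
Meaning = without


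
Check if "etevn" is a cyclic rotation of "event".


Word: "event", Candidate: "etevn"
Method: check if candidate is substring of word+word
"eventevent" contains "etevn"? No
Is rotation = No


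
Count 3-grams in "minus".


Word: "minus" (length 5)
Number of 3-grams = length - 3 + 1 = 5 - 3 + 1
= 3


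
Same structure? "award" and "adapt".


Pattern of "award": [0, 1, 0, 2, 3]
Pattern of "adapt": [0, 1, 0, 2, 3]
Patterns match
Same pattern = Yes


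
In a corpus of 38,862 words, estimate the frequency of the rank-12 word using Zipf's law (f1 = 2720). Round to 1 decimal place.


Zipf's law: f(r) = f(1) / r
f(1) = 2720
f(12) = 2720 / 12
= 226.7 occurrences


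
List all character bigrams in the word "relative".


Word: "relative" (length 8)
Number of bigrams = 8 - 2 + 1 = 7
  Position 0: "re"
  Position 1: "el"
  Position 2: "la"
  Position 3: "at"
  Position 4: "ti"
  Position 5: "iv"
  Position 6: "ve"
Bigrams = "re", "el", "la", "at", "ti", "iv", "ve"


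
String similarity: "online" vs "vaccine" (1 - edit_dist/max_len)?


Word 1: "online" (length 6)
Word 2: "vaccine" (length 7)
One optimal edit sequence:
  1. insert 'v'  (+1)
  2. substitute 'o' -> 'a'  (+1)
  3. substitute 'n' -> 'c'  (+1)
  4. substitute 'l' -> 'c'  (+1)
  5. keep 'i'
  6. keep 'n'
  7. keep 'e'
Edit distance = 4
Max length = max(6, 7) = 7
Similarity = 1 - 4/7
= 0.4286


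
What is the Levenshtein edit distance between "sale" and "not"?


Word 1: "sale" (length 4)
Word 2: "not" (length 3)
One optimal edit sequence (insert/delete/substitute each cost 1):
  1. delete 's'  (+1)
  2. substitute 'a' -> 'n'  (+1)
  3. substitute 'l' -> 'o'  (+1)
  4. substitute 'e' -> 't'  (+1)
Total edit operations: 4
Edit distance = 4


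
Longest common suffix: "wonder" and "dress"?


Word 1: "wonder"
Word 2: "dress"
Comparing from end:
  Pos -1: 'r' != 's' (stop)
LCS = "" (length 0)


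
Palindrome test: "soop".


Word: "soop"
Reversed: "poos"
Forward == Backward? soop != poos
Palindrome = No


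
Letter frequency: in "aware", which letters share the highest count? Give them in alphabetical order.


Word: "aware"
Letter counts:
  'a': 2
  'e': 1
  'r': 1
  'w': 1
Maximum count = 2
Most frequent = 'a' (2 times each)


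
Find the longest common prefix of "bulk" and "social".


Word 1: "bulk"
Word 2: "social"
Comparing from start:
  Pos 0: 'b' != 's' (stop)
LCP = "" (length 0)


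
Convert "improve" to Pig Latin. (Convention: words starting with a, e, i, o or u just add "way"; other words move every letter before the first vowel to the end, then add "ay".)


Word: "improve"
Starts with vowel → add 'way'
Pig Latin = "improveway"


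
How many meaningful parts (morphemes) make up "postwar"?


Word: "postwar"
Morphemes: post- + war
Each morpheme carries meaning
= 2 morphemes


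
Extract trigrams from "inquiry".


Word: "inquiry" (length 7)
Number of trigrams = 7 - 3 + 1 = 5
  Position 0: "inq"
  Position 1: "nqu"
  Position 2: "qui"
  Position 3: "uir"
  Position 4: "iry"
Trigrams = "inq", "nqu", "qui", "uir", "iry"


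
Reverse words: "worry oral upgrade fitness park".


Original: "worry oral upgrade fitness park"
Words (1..n): worry | oral | upgrade | fitness | park
Reversed (n..1): park | fitness | upgrade | oral | worry
Result = "park fitness upgrade oral worry"


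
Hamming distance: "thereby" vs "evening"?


Comparing character by character (same length = 7):
  Pos 0: 't' vs 'e' !=
  Pos 1: 'h' vs 'v' !=
  Pos 2: 'e' vs 'e' =
  Pos 3: 'r' vs 'n' !=
  Pos 4: 'e' vs 'i' !=
  Pos 5: 'b' vs 'n' !=
  Pos 6: 'y' vs 'g' !=
Hamming distance = 6


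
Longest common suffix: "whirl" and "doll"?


Word 1: "whirl"
Word 2: "doll"
Comparing from end:
  Pos -1: 'l' == 'l'
  Pos -2: 'r' != 'l' (stop)
LCS = "l" (length 1)


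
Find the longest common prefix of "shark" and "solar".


Word 1: "shark"
Word 2: "solar"
Comparing from start:
  Pos 0: 's' == 's'
  Pos 1: 'h' != 'o' (stop)
LCP = "s" (length 1)


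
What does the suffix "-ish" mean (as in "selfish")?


Suffix: -ish
Example: selfish (self + -ish)
Meaning = somewhat / having the qualities of


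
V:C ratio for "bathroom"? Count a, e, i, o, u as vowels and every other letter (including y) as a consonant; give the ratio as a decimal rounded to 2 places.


Word: "bathroom"
Vowels (a,e,i,o,u): 3
Consonants: 5
Ratio = 3/5
= 0.60


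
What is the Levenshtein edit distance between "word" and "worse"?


Word 1: "word" (length 4)
Word 2: "worse" (length 5)
One optimal edit sequence (insert/delete/substitute each cost 1):
  1. keep 'w'
  2. keep 'o'
  3. keep 'r'
  4. insert 's'  (+1)
  5. substitute 'd' -> 'e'  (+1)
Total edit operations: 2
Edit distance = 2


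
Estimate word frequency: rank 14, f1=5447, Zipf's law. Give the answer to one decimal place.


Zipf's law: f(r) = f(1) / r
f(1) = 5447
f(14) = 5447 / 14
= 389.1 occurrences


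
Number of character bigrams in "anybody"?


Word: "anybody" (length 7)
Number of 2-grams = length - 2 + 1 = 7 - 2 + 1
= 6


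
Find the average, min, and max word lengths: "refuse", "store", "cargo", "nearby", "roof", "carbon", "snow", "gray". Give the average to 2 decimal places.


Lengths: "refuse"=6, "store"=5, "cargo"=5, "nearby"=6, "roof"=4, "carbon"=6, "snow"=4, "gray"=4
Sum = 40, Count = 8
Average = 40/8 = 5.00
= avg=5.00, min=4, max=6


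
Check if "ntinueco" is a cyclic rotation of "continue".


Word: "continue", Candidate: "ntinueco"
Method: check if candidate is substring of word+word
"continuecontinue" contains "ntinueco"? Yes
Is rotation = Yes


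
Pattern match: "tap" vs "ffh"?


Pattern of "tap": [0, 1, 2]
Pattern of "ffh": [0, 0, 1]
Patterns do not match
Same pattern = No


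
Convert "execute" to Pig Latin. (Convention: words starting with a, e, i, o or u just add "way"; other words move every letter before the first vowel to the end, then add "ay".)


Word: "execute"
Starts with vowel → add 'way'
Pig Latin = "executeway"


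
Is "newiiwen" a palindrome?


Word: "newiiwen"
Reversed: "newiiwen"
Forward == Backward? newiiwen == newiiwen
Palindrome = Yes


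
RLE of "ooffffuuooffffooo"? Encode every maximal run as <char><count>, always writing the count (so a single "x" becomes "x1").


String: "ooffffuuooffffooo"
Scanning for consecutive runs:
  'o' x 2
  'f' x 4
  'u' x 2
  'o' x 2
  'f' x 4
  'o' x 3
RLE = "o2f4u2o2f4o3"


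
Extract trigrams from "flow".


Word: "flow" (length 4)
Number of trigrams = 4 - 3 + 1 = 2
  Position 0: "flo"
  Position 1: "low"
Trigrams = "flo", "low"


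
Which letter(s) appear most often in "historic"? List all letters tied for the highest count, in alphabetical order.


Word: "historic"
Letter counts:
  'c': 1
  'h': 1
  'i': 2
  'o': 1
  'r': 1
  's': 1
  't': 1
Maximum count = 2
Most frequent = 'i' (2 times each)


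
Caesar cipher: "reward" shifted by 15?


Word: "reward"
Shift: 15
Each letter → (letter + shift) mod 26:
  'r' (17) + 15 = 6 → 'g'
  'e' (4) + 15 = 19 → 't'
  'w' (22) + 15 = 11 → 'l'
  'a' (0) + 15 = 15 → 'p'
  'r' (17) + 15 = 6 → 'g'
  'd' (3) + 15 = 18 → 's'
Result = "gtlpgs"


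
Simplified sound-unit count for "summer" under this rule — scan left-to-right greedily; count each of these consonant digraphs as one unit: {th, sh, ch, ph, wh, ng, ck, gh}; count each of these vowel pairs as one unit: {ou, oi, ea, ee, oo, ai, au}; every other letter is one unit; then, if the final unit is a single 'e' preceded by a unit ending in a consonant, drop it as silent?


Word: "summer" (6 letters)
Left-to-right scan:
  1. 's' (letter)
  2. 'u' (letter)
  3. 'm' (letter)
  4. 'm' (letter)
  5. 'e' (letter)
  6. 'r' (letter)
Units from scan: 6
Sound units = 6 units


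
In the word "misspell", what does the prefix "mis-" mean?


Prefix: mis-
Example: misspell = mis- + spell
Meaning = wrongly


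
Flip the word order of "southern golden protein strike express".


Original: "southern golden protein strike express"
Words (1..n): southern | golden | protein | strike | express
Reversed (n..1): express | strike | protein | golden | southern
Result = "express strike protein golden southern"


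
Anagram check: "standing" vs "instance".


Word 1: "standing" → sorted: adginnst
Word 2: "instance" → sorted: aceinnst
Same letters? adginnst != aceinnst
Anagram = No


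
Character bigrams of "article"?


Word: "article" (length 7)
Number of bigrams = 7 - 2 + 1 = 6
  Position 0: "ar"
  Position 1: "rt"
  Position 2: "ti"
  Position 3: "ic"
  Position 4: "cl"
  Position 5: "le"
Bigrams = "ar", "rt", "ti", "ic", "cl", "le"


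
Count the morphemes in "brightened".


Word: "brightened"
Morphemes: bright | -en | -ed
Each morpheme carries meaning
= 3 morphemes


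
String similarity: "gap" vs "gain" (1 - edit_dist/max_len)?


Word 1: "gap" (length 3)
Word 2: "gain" (length 4)
One optimal edit sequence:
  1. keep 'g'
  2. keep 'a'
  3. insert 'i'  (+1)
  4. substitute 'p' -> 'n'  (+1)
Edit distance = 2
Max length = max(3, 4) = 4
Similarity = 1 - 2/4
= 0.5000


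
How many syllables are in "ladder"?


Word: "ladder"
Syllable breakdown: lad-der
Counting: 2 parts
= 2 syllables


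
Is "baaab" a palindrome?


Word: "baaab"
Reversed: "baaab"
Forward == Backward? baaab == baaab
Palindrome = Yes


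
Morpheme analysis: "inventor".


Word: "inventor"
Morphemes: invent + -or
Each morpheme carries meaning
= 2 morphemes


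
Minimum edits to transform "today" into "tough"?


Word 1: "today" (length 5)
Word 2: "tough" (length 5)
One optimal edit sequence (insert/delete/substitute each cost 1):
  1. keep 't'
  2. keep 'o'
  3. substitute 'd' -> 'u'  (+1)
  4. substitute 'a' -> 'g'  (+1)
  5. substitute 'y' -> 'h'  (+1)
Total edit operations: 3
Edit distance = 3


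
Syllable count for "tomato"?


Word: "tomato"
Syllable breakdown: to-ma-to
Counting: 3 parts
= 3 syllables


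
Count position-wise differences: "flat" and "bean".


Comparing character by character (same length = 4):
  Pos 0: 'f' vs 'b' !=
  Pos 1: 'l' vs 'e' !=
  Pos 2: 'a' vs 'a' =
  Pos 3: 't' vs 'n' !=
Hamming distance = 3


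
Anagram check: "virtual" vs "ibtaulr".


Word 1: "virtual" → sorted: ailrtuv
Word 2: "ibtaulr" → sorted: abilrtu
Same letters? ailrtuv != abilrtu
Anagram = No


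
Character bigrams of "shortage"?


Word: "shortage" (length 8)
Number of bigrams = 8 - 2 + 1 = 7
  Position 0: "sh"
  Position 1: "ho"
  Position 2: "or"
  Position 3: "rt"
  Position 4: "ta"
  Position 5: "ag"
  Position 6: "ge"
Bigrams = "sh", "ho", "or", "rt", "ta", "ag", "ge"


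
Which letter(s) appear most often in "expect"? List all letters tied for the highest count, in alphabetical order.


Word: "expect"
Letter counts:
  'c': 1
  'e': 2
  'p': 1
  't': 1
  'x': 1
Maximum count = 2
Most frequent = 'e' (2 times each)


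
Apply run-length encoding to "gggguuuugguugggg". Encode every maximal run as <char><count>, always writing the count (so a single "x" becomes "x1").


String: "gggguuuugguugggg"
Scanning for consecutive runs:
  'g' x 4
  'u' x 4
  'g' x 2
  'u' x 2
  'g' x 4
RLE = "g4u4g2u2g4"


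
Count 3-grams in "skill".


Word: "skill" (length 5)
Number of 3-grams = length - 3 + 1 = 5 - 3 + 1
= 3


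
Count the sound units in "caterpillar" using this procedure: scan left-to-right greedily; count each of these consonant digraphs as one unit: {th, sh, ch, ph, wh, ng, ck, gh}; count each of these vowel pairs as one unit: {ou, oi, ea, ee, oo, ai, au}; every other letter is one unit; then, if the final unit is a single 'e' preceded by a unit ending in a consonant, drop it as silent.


Word: "caterpillar" (11 letters)
Left-to-right scan:
  (1) 'c' (letter)
  (2) 'a' (letter)
  (3) 't' (letter)
  (4) 'e' (letter)
  (5) 'r' (letter)
  (6) 'p' (letter)
  (7) 'i' (letter)
  (8) 'l' (letter)
  (9) 'l' (letter)
  (10) 'a' (letter)
  (11) 'r' (letter)
Units from scan: 11
Sound units = 11 units


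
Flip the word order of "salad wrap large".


Original: "salad wrap large"
Words (1..n): salad | wrap | large
Reversed (n..1): large | wrap | salad
Result = "large wrap salad"


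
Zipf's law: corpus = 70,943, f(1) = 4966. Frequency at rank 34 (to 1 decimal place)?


Zipf's law: f(r) = f(1) / r
f(1) = 4966
f(34) = 4966 / 34
= 146.1 occurrences


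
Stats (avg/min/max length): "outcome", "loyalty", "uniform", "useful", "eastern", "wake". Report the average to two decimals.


Lengths: "outcome"=7, "loyalty"=7, "uniform"=7, "useful"=6, "eastern"=7, "wake"=4
Sum = 38, Count = 6
Average = 38/6 = 6.33
= avg=6.33, min=4, max=7


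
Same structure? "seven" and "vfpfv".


Pattern of "seven": [0, 1, 2, 1, 3]
Pattern of "vfpfv": [0, 1, 2, 1, 0]
Patterns do not match
Same pattern = No


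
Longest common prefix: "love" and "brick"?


Word 1: "love"
Word 2: "brick"
Comparing from start:
  Pos 0: 'l' != 'b' (stop)
LCP = "" (length 0)


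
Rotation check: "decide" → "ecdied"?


Word: "decide", Candidate: "ecdied"
Method: check if candidate is substring of word+word
"decidedecide" contains "ecdied"? No
Is rotation = No


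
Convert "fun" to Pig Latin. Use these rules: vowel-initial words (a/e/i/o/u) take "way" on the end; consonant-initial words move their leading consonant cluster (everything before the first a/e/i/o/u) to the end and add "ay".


Word: "fun"
Starts with consonant(s) → move to end, add 'ay'
Consonant cluster: "f"
Pig Latin = "unfay"


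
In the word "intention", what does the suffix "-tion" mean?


Suffix: -tion
Example: intention = intend + -tion, with a spelling change
Meaning = act or process


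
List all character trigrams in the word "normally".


Word: "normally" (length 8)
Number of trigrams = 8 - 3 + 1 = 6
  Position 0: "nor"
  Position 1: "orm"
  Position 2: "rma"
  Position 3: "mal"
  Position 4: "all"
  Position 5: "lly"
Trigrams = "nor", "orm", "rma", "mal", "all", "lly"


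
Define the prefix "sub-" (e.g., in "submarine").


Prefix: sub-
As in: submarine -> sub- + marine
Meaning = under / below


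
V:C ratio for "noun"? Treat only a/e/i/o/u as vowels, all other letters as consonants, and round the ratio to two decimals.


Word: "noun"
Vowels (a,e,i,o,u): 2
Consonants: 2
Ratio = 2/2
= 1.00


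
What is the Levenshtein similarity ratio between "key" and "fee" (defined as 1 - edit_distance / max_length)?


Word 1: "key" (length 3)
Word 2: "fee" (length 3)
One optimal edit sequence:
  1. substitute 'k' -> 'f'  (+1)
  2. keep 'e'
  3. substitute 'y' -> 'e'  (+1)
Edit distance = 2
Max length = max(3, 3) = 3
Similarity = 1 - 2/3
= 0.3333


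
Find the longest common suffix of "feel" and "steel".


Word 1: "feel"
Word 2: "steel"
Comparing from end:
  Pos -1: 'l' == 'l'
  Pos -2: 'e' == 'e'
  Pos -3: 'e' == 'e'
  Pos -4: 'f' != 't' (stop)
LCS = "eel" (length 3)


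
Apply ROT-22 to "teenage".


Word: "teenage"
Shift: 22
Each letter → (letter + shift) mod 26:
  't' (19) + 22 = 15 → 'p'
  'e' (4) + 22 = 0 → 'a'
  'e' (4) + 22 = 0 → 'a'
  'n' (13) + 22 = 9 → 'j'
  'a' (0) + 22 = 22 → 'w'
  'g' (6) + 22 = 2 → 'c'
  'e' (4) + 22 = 0 → 'a'
Result = "paajwca"


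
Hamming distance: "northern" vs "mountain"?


Comparing character by character (same length = 8):
  Pos 0: 'n' vs 'm' !=
  Pos 1: 'o' vs 'o' =
  Pos 2: 'r' vs 'u' !=
  Pos 3: 't' vs 'n' !=
  Pos 4: 'h' vs 't' !=
  Pos 5: 'e' vs 'a' !=
  Pos 6: 'r' vs 'i' !=
  Pos 7: 'n' vs 'n' =
Hamming distance = 6


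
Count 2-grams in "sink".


Word: "sink" (length 4)
Number of 2-grams = length - 2 + 1 = 4 - 2 + 1
= 3


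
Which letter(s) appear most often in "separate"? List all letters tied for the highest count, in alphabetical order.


Word: "separate"
Letter counts:
  'a': 2
  'e': 2
  'p': 1
  'r': 1
  's': 1
  't': 1
Maximum count = 2
Most frequent = 'a', 'e' (2 times each)


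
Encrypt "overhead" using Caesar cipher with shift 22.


Word: "overhead"
Shift: 22
Each letter → (letter + shift) mod 26:
  'o' (14) + 22 = 10 → 'k'
  'v' (21) + 22 = 17 → 'r'
  'e' (4) + 22 = 0 → 'a'
  'r' (17) + 22 = 13 → 'n'
  'h' (7) + 22 = 3 → 'd'
  'e' (4) + 22 = 0 → 'a'
  'a' (0) + 22 = 22 → 'w'
  'd' (3) + 22 = 25 → 'z'
Result = "krandawz"


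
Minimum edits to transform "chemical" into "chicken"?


Word 1: "chemical" (length 8)
Word 2: "chicken" (length 7)
One optimal edit sequence (insert/delete/substitute each cost 1):
  1. keep 'c'
  2. keep 'h'
  3. delete 'e'  (+1)
  4. delete 'm'  (+1)
  5. keep 'i'
  6. keep 'c'
  7. insert 'k'  (+1)
  8. substitute 'a' -> 'e'  (+1)
  9. substitute 'l' -> 'n'  (+1)
Total edit operations: 5
Edit distance = 5


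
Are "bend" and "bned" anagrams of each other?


Word 1: "bend" → sorted: bden
Word 2: "bned" → sorted: bden
Same letters? bden == bden
Anagram = Yes


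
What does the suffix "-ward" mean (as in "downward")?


Suffix: -ward
Example: downward (down + -ward)
Meaning = in the direction of


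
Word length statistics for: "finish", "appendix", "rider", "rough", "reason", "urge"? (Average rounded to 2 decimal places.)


Lengths: "finish"=6, "appendix"=8, "rider"=5, "rough"=5, "reason"=6, "urge"=4
Sum = 34, Count = 6
Average = 34/6 = 5.67
= avg=5.67, min=4, max=8


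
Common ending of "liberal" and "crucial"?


Word 1: "liberal"
Word 2: "crucial"
Comparing from end:
  Pos -1: 'l' == 'l'
  Pos -2: 'a' == 'a'
  Pos -3: 'r' != 'i' (stop)
LCS = "al" (length 2)


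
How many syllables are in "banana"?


Word: "banana"
Syllable breakdown: ba / na / na
Counting: 3 parts
= 3 syllables


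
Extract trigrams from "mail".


Word: "mail" (length 4)
Number of trigrams = 4 - 3 + 1 = 2
  Position 0: "mai"
  Position 1: "ail"
Trigrams = "mai", "ail"


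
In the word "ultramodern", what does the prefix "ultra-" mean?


Prefix: ultra-
Example: ultramodern (ultra- + modern)
Meaning = beyond


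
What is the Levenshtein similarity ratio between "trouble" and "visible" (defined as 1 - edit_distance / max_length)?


Word 1: "trouble" (length 7)
Word 2: "visible" (length 7)
One optimal edit sequence:
  1. substitute 't' -> 'v'  (+1)
  2. substitute 'r' -> 'i'  (+1)
  3. substitute 'o' -> 's'  (+1)
  4. substitute 'u' -> 'i'  (+1)
  5. keep 'b'
  6. keep 'l'
  7. keep 'e'
Edit distance = 4
Max length = max(7, 7) = 7
Similarity = 1 - 4/7
= 0.4286


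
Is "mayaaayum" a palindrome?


Word: "mayaaayum"
Reversed: "muyaaayam"
Forward == Backward? mayaaayum != muyaaayam
Palindrome = No


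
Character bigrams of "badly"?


Word: "badly" (length 5)
Number of bigrams = 5 - 2 + 1 = 4
  Position 0: "ba"
  Position 1: "ad"
  Position 2: "dl"
  Position 3: "ly"
Bigrams = "ba", "ad", "dl", "ly"


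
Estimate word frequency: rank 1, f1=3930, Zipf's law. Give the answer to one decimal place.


Zipf's law: f(r) = f(1) / r
f(1) = 3930
f(1) = 3930 / 1
= 3930.0 occurrences


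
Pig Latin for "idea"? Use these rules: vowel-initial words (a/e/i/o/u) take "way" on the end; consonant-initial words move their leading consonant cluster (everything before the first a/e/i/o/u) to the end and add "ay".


Word: "idea"
Starts with vowel → add 'way'
Pig Latin = "ideaway"


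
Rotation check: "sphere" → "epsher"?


Word: "sphere", Candidate: "epsher"
Method: check if candidate is substring of word+word
"spheresphere" contains "epsher"? No
Is rotation = No


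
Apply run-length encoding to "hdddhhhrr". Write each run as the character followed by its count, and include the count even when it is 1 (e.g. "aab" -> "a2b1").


String: "hdddhhhrr"
Scanning for consecutive runs:
  'h' x 1
  'd' x 3
  'h' x 3
  'r' x 2
RLE = "h1d3h3r2"
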